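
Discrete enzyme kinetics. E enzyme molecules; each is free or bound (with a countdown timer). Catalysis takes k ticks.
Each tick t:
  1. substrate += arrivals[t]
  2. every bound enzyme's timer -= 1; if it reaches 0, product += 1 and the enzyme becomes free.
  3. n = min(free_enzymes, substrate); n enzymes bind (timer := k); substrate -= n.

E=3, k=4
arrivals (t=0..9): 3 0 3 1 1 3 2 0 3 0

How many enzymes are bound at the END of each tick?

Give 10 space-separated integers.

Answer: 3 3 3 3 3 3 3 3 3 3

Derivation:
t=0: arr=3 -> substrate=0 bound=3 product=0
t=1: arr=0 -> substrate=0 bound=3 product=0
t=2: arr=3 -> substrate=3 bound=3 product=0
t=3: arr=1 -> substrate=4 bound=3 product=0
t=4: arr=1 -> substrate=2 bound=3 product=3
t=5: arr=3 -> substrate=5 bound=3 product=3
t=6: arr=2 -> substrate=7 bound=3 product=3
t=7: arr=0 -> substrate=7 bound=3 product=3
t=8: arr=3 -> substrate=7 bound=3 product=6
t=9: arr=0 -> substrate=7 bound=3 product=6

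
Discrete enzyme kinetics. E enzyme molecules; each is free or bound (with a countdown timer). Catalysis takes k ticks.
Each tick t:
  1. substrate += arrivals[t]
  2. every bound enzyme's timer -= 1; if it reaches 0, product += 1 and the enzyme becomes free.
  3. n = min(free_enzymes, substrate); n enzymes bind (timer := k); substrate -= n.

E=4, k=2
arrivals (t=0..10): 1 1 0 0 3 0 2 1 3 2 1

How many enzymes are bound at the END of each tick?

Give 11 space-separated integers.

Answer: 1 2 1 0 3 3 2 3 4 4 3

Derivation:
t=0: arr=1 -> substrate=0 bound=1 product=0
t=1: arr=1 -> substrate=0 bound=2 product=0
t=2: arr=0 -> substrate=0 bound=1 product=1
t=3: arr=0 -> substrate=0 bound=0 product=2
t=4: arr=3 -> substrate=0 bound=3 product=2
t=5: arr=0 -> substrate=0 bound=3 product=2
t=6: arr=2 -> substrate=0 bound=2 product=5
t=7: arr=1 -> substrate=0 bound=3 product=5
t=8: arr=3 -> substrate=0 bound=4 product=7
t=9: arr=2 -> substrate=1 bound=4 product=8
t=10: arr=1 -> substrate=0 bound=3 product=11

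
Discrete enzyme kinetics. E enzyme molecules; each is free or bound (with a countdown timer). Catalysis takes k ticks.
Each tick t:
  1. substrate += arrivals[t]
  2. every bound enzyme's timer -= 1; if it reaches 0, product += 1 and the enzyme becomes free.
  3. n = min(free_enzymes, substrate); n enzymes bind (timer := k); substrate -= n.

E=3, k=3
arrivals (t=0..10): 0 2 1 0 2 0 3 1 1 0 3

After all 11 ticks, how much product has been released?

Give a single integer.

t=0: arr=0 -> substrate=0 bound=0 product=0
t=1: arr=2 -> substrate=0 bound=2 product=0
t=2: arr=1 -> substrate=0 bound=3 product=0
t=3: arr=0 -> substrate=0 bound=3 product=0
t=4: arr=2 -> substrate=0 bound=3 product=2
t=5: arr=0 -> substrate=0 bound=2 product=3
t=6: arr=3 -> substrate=2 bound=3 product=3
t=7: arr=1 -> substrate=1 bound=3 product=5
t=8: arr=1 -> substrate=2 bound=3 product=5
t=9: arr=0 -> substrate=1 bound=3 product=6
t=10: arr=3 -> substrate=2 bound=3 product=8

Answer: 8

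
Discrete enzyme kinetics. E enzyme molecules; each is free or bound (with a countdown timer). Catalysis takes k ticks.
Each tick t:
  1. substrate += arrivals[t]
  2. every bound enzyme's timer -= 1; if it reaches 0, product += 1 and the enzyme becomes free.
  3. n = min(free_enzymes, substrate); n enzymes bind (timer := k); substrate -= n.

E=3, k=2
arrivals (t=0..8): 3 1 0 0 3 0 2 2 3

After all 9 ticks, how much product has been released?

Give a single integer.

t=0: arr=3 -> substrate=0 bound=3 product=0
t=1: arr=1 -> substrate=1 bound=3 product=0
t=2: arr=0 -> substrate=0 bound=1 product=3
t=3: arr=0 -> substrate=0 bound=1 product=3
t=4: arr=3 -> substrate=0 bound=3 product=4
t=5: arr=0 -> substrate=0 bound=3 product=4
t=6: arr=2 -> substrate=0 bound=2 product=7
t=7: arr=2 -> substrate=1 bound=3 product=7
t=8: arr=3 -> substrate=2 bound=3 product=9

Answer: 9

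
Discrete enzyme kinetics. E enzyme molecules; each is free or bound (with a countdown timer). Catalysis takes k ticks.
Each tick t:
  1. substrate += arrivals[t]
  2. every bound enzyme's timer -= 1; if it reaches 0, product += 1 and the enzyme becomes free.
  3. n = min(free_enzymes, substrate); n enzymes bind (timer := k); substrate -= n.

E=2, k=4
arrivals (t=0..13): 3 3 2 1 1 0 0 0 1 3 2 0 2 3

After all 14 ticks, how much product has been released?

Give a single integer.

Answer: 6

Derivation:
t=0: arr=3 -> substrate=1 bound=2 product=0
t=1: arr=3 -> substrate=4 bound=2 product=0
t=2: arr=2 -> substrate=6 bound=2 product=0
t=3: arr=1 -> substrate=7 bound=2 product=0
t=4: arr=1 -> substrate=6 bound=2 product=2
t=5: arr=0 -> substrate=6 bound=2 product=2
t=6: arr=0 -> substrate=6 bound=2 product=2
t=7: arr=0 -> substrate=6 bound=2 product=2
t=8: arr=1 -> substrate=5 bound=2 product=4
t=9: arr=3 -> substrate=8 bound=2 product=4
t=10: arr=2 -> substrate=10 bound=2 product=4
t=11: arr=0 -> substrate=10 bound=2 product=4
t=12: arr=2 -> substrate=10 bound=2 product=6
t=13: arr=3 -> substrate=13 bound=2 product=6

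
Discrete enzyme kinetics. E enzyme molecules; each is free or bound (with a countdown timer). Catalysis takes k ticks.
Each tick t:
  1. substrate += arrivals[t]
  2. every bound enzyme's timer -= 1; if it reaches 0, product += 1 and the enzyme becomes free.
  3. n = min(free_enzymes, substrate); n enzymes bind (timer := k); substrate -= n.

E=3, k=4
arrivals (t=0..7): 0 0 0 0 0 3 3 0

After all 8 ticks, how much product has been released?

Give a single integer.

t=0: arr=0 -> substrate=0 bound=0 product=0
t=1: arr=0 -> substrate=0 bound=0 product=0
t=2: arr=0 -> substrate=0 bound=0 product=0
t=3: arr=0 -> substrate=0 bound=0 product=0
t=4: arr=0 -> substrate=0 bound=0 product=0
t=5: arr=3 -> substrate=0 bound=3 product=0
t=6: arr=3 -> substrate=3 bound=3 product=0
t=7: arr=0 -> substrate=3 bound=3 product=0

Answer: 0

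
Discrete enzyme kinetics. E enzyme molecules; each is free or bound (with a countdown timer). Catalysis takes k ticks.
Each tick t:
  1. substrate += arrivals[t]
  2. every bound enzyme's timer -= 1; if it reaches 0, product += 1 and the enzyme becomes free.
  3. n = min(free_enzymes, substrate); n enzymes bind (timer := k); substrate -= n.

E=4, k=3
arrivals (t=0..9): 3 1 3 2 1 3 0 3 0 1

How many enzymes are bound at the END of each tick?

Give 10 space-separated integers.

t=0: arr=3 -> substrate=0 bound=3 product=0
t=1: arr=1 -> substrate=0 bound=4 product=0
t=2: arr=3 -> substrate=3 bound=4 product=0
t=3: arr=2 -> substrate=2 bound=4 product=3
t=4: arr=1 -> substrate=2 bound=4 product=4
t=5: arr=3 -> substrate=5 bound=4 product=4
t=6: arr=0 -> substrate=2 bound=4 product=7
t=7: arr=3 -> substrate=4 bound=4 product=8
t=8: arr=0 -> substrate=4 bound=4 product=8
t=9: arr=1 -> substrate=2 bound=4 product=11

Answer: 3 4 4 4 4 4 4 4 4 4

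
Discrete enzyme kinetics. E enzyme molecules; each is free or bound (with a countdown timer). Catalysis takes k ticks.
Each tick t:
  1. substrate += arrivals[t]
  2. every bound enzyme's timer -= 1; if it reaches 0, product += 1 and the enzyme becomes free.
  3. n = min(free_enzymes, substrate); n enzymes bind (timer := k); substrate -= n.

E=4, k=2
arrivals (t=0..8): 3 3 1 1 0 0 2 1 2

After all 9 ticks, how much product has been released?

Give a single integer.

t=0: arr=3 -> substrate=0 bound=3 product=0
t=1: arr=3 -> substrate=2 bound=4 product=0
t=2: arr=1 -> substrate=0 bound=4 product=3
t=3: arr=1 -> substrate=0 bound=4 product=4
t=4: arr=0 -> substrate=0 bound=1 product=7
t=5: arr=0 -> substrate=0 bound=0 product=8
t=6: arr=2 -> substrate=0 bound=2 product=8
t=7: arr=1 -> substrate=0 bound=3 product=8
t=8: arr=2 -> substrate=0 bound=3 product=10

Answer: 10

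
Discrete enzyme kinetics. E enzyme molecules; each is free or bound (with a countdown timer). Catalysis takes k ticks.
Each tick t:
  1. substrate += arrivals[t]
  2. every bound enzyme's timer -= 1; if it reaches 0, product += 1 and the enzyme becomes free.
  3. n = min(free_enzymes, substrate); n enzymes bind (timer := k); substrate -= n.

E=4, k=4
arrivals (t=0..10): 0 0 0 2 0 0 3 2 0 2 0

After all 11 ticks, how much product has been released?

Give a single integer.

t=0: arr=0 -> substrate=0 bound=0 product=0
t=1: arr=0 -> substrate=0 bound=0 product=0
t=2: arr=0 -> substrate=0 bound=0 product=0
t=3: arr=2 -> substrate=0 bound=2 product=0
t=4: arr=0 -> substrate=0 bound=2 product=0
t=5: arr=0 -> substrate=0 bound=2 product=0
t=6: arr=3 -> substrate=1 bound=4 product=0
t=7: arr=2 -> substrate=1 bound=4 product=2
t=8: arr=0 -> substrate=1 bound=4 product=2
t=9: arr=2 -> substrate=3 bound=4 product=2
t=10: arr=0 -> substrate=1 bound=4 product=4

Answer: 4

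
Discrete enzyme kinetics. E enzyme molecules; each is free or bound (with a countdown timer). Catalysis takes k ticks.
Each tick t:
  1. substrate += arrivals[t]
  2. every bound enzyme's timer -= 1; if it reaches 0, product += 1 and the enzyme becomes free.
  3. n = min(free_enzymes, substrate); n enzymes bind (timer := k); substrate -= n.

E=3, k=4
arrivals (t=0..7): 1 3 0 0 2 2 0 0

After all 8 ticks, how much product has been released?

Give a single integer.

t=0: arr=1 -> substrate=0 bound=1 product=0
t=1: arr=3 -> substrate=1 bound=3 product=0
t=2: arr=0 -> substrate=1 bound=3 product=0
t=3: arr=0 -> substrate=1 bound=3 product=0
t=4: arr=2 -> substrate=2 bound=3 product=1
t=5: arr=2 -> substrate=2 bound=3 product=3
t=6: arr=0 -> substrate=2 bound=3 product=3
t=7: arr=0 -> substrate=2 bound=3 product=3

Answer: 3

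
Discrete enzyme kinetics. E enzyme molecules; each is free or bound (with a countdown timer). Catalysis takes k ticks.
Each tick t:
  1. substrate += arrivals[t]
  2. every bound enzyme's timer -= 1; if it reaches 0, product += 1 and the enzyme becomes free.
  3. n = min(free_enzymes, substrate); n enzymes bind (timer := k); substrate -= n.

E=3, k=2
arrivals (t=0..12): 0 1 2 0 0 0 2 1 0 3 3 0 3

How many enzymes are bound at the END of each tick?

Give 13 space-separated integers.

Answer: 0 1 3 2 0 0 2 3 1 3 3 3 3

Derivation:
t=0: arr=0 -> substrate=0 bound=0 product=0
t=1: arr=1 -> substrate=0 bound=1 product=0
t=2: arr=2 -> substrate=0 bound=3 product=0
t=3: arr=0 -> substrate=0 bound=2 product=1
t=4: arr=0 -> substrate=0 bound=0 product=3
t=5: arr=0 -> substrate=0 bound=0 product=3
t=6: arr=2 -> substrate=0 bound=2 product=3
t=7: arr=1 -> substrate=0 bound=3 product=3
t=8: arr=0 -> substrate=0 bound=1 product=5
t=9: arr=3 -> substrate=0 bound=3 product=6
t=10: arr=3 -> substrate=3 bound=3 product=6
t=11: arr=0 -> substrate=0 bound=3 product=9
t=12: arr=3 -> substrate=3 bound=3 product=9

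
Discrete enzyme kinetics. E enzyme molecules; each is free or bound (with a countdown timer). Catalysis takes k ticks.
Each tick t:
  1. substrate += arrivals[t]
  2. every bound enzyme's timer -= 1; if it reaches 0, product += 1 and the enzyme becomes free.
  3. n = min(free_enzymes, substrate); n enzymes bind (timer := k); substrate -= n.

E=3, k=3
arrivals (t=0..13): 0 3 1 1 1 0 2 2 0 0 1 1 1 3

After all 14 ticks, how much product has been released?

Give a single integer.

Answer: 11

Derivation:
t=0: arr=0 -> substrate=0 bound=0 product=0
t=1: arr=3 -> substrate=0 bound=3 product=0
t=2: arr=1 -> substrate=1 bound=3 product=0
t=3: arr=1 -> substrate=2 bound=3 product=0
t=4: arr=1 -> substrate=0 bound=3 product=3
t=5: arr=0 -> substrate=0 bound=3 product=3
t=6: arr=2 -> substrate=2 bound=3 product=3
t=7: arr=2 -> substrate=1 bound=3 product=6
t=8: arr=0 -> substrate=1 bound=3 product=6
t=9: arr=0 -> substrate=1 bound=3 product=6
t=10: arr=1 -> substrate=0 bound=2 product=9
t=11: arr=1 -> substrate=0 bound=3 product=9
t=12: arr=1 -> substrate=1 bound=3 product=9
t=13: arr=3 -> substrate=2 bound=3 product=11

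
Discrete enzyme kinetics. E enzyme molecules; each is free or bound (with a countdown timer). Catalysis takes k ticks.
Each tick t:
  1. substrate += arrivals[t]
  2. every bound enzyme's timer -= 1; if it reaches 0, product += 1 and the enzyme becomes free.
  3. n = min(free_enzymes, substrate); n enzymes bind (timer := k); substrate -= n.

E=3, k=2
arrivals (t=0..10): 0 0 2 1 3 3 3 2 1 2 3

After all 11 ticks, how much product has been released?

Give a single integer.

t=0: arr=0 -> substrate=0 bound=0 product=0
t=1: arr=0 -> substrate=0 bound=0 product=0
t=2: arr=2 -> substrate=0 bound=2 product=0
t=3: arr=1 -> substrate=0 bound=3 product=0
t=4: arr=3 -> substrate=1 bound=3 product=2
t=5: arr=3 -> substrate=3 bound=3 product=3
t=6: arr=3 -> substrate=4 bound=3 product=5
t=7: arr=2 -> substrate=5 bound=3 product=6
t=8: arr=1 -> substrate=4 bound=3 product=8
t=9: arr=2 -> substrate=5 bound=3 product=9
t=10: arr=3 -> substrate=6 bound=3 product=11

Answer: 11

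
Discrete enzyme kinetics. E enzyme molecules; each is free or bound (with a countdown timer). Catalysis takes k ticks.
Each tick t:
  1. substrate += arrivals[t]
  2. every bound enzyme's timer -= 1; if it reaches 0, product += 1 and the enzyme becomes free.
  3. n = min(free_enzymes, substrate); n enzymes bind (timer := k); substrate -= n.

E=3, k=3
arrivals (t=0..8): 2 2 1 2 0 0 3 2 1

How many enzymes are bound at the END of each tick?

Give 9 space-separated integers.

Answer: 2 3 3 3 3 3 3 3 3

Derivation:
t=0: arr=2 -> substrate=0 bound=2 product=0
t=1: arr=2 -> substrate=1 bound=3 product=0
t=2: arr=1 -> substrate=2 bound=3 product=0
t=3: arr=2 -> substrate=2 bound=3 product=2
t=4: arr=0 -> substrate=1 bound=3 product=3
t=5: arr=0 -> substrate=1 bound=3 product=3
t=6: arr=3 -> substrate=2 bound=3 product=5
t=7: arr=2 -> substrate=3 bound=3 product=6
t=8: arr=1 -> substrate=4 bound=3 product=6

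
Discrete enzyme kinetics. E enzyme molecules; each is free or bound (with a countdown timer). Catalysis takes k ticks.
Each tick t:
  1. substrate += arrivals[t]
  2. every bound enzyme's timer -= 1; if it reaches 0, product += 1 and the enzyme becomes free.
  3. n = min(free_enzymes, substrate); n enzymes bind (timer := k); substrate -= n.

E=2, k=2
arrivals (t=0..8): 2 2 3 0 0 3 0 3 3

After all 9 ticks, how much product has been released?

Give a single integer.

Answer: 8

Derivation:
t=0: arr=2 -> substrate=0 bound=2 product=0
t=1: arr=2 -> substrate=2 bound=2 product=0
t=2: arr=3 -> substrate=3 bound=2 product=2
t=3: arr=0 -> substrate=3 bound=2 product=2
t=4: arr=0 -> substrate=1 bound=2 product=4
t=5: arr=3 -> substrate=4 bound=2 product=4
t=6: arr=0 -> substrate=2 bound=2 product=6
t=7: arr=3 -> substrate=5 bound=2 product=6
t=8: arr=3 -> substrate=6 bound=2 product=8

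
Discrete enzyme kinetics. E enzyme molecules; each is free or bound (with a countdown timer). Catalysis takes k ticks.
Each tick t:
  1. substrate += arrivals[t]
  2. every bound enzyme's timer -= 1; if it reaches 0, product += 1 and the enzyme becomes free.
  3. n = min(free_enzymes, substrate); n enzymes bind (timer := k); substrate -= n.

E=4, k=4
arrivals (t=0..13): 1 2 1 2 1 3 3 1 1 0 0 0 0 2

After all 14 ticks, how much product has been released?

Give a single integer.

Answer: 11

Derivation:
t=0: arr=1 -> substrate=0 bound=1 product=0
t=1: arr=2 -> substrate=0 bound=3 product=0
t=2: arr=1 -> substrate=0 bound=4 product=0
t=3: arr=2 -> substrate=2 bound=4 product=0
t=4: arr=1 -> substrate=2 bound=4 product=1
t=5: arr=3 -> substrate=3 bound=4 product=3
t=6: arr=3 -> substrate=5 bound=4 product=4
t=7: arr=1 -> substrate=6 bound=4 product=4
t=8: arr=1 -> substrate=6 bound=4 product=5
t=9: arr=0 -> substrate=4 bound=4 product=7
t=10: arr=0 -> substrate=3 bound=4 product=8
t=11: arr=0 -> substrate=3 bound=4 product=8
t=12: arr=0 -> substrate=2 bound=4 product=9
t=13: arr=2 -> substrate=2 bound=4 product=11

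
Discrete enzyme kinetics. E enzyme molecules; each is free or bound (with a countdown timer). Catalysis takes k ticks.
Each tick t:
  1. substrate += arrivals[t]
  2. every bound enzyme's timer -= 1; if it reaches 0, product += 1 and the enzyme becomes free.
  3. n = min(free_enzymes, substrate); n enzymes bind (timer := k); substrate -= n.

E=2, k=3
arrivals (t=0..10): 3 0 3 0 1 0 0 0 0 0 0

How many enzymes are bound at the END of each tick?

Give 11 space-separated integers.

t=0: arr=3 -> substrate=1 bound=2 product=0
t=1: arr=0 -> substrate=1 bound=2 product=0
t=2: arr=3 -> substrate=4 bound=2 product=0
t=3: arr=0 -> substrate=2 bound=2 product=2
t=4: arr=1 -> substrate=3 bound=2 product=2
t=5: arr=0 -> substrate=3 bound=2 product=2
t=6: arr=0 -> substrate=1 bound=2 product=4
t=7: arr=0 -> substrate=1 bound=2 product=4
t=8: arr=0 -> substrate=1 bound=2 product=4
t=9: arr=0 -> substrate=0 bound=1 product=6
t=10: arr=0 -> substrate=0 bound=1 product=6

Answer: 2 2 2 2 2 2 2 2 2 1 1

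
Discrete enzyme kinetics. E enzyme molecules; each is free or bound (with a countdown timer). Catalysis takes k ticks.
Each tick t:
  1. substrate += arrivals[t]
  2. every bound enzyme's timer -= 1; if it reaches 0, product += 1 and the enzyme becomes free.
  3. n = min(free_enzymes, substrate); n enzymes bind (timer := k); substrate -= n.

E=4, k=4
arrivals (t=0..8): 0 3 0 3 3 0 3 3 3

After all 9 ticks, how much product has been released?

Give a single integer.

Answer: 4

Derivation:
t=0: arr=0 -> substrate=0 bound=0 product=0
t=1: arr=3 -> substrate=0 bound=3 product=0
t=2: arr=0 -> substrate=0 bound=3 product=0
t=3: arr=3 -> substrate=2 bound=4 product=0
t=4: arr=3 -> substrate=5 bound=4 product=0
t=5: arr=0 -> substrate=2 bound=4 product=3
t=6: arr=3 -> substrate=5 bound=4 product=3
t=7: arr=3 -> substrate=7 bound=4 product=4
t=8: arr=3 -> substrate=10 bound=4 product=4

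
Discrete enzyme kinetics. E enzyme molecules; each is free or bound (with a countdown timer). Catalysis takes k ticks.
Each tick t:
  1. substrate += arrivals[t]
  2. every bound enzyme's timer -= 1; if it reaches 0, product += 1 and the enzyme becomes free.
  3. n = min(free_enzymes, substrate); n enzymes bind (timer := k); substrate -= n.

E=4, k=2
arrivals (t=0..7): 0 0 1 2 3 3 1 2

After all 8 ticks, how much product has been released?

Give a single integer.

t=0: arr=0 -> substrate=0 bound=0 product=0
t=1: arr=0 -> substrate=0 bound=0 product=0
t=2: arr=1 -> substrate=0 bound=1 product=0
t=3: arr=2 -> substrate=0 bound=3 product=0
t=4: arr=3 -> substrate=1 bound=4 product=1
t=5: arr=3 -> substrate=2 bound=4 product=3
t=6: arr=1 -> substrate=1 bound=4 product=5
t=7: arr=2 -> substrate=1 bound=4 product=7

Answer: 7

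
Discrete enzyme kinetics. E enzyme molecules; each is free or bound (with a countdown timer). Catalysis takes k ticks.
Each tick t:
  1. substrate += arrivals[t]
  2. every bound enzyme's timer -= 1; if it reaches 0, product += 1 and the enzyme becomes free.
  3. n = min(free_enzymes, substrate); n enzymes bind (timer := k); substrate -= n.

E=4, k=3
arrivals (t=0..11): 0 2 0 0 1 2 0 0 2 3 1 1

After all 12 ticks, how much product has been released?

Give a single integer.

Answer: 7

Derivation:
t=0: arr=0 -> substrate=0 bound=0 product=0
t=1: arr=2 -> substrate=0 bound=2 product=0
t=2: arr=0 -> substrate=0 bound=2 product=0
t=3: arr=0 -> substrate=0 bound=2 product=0
t=4: arr=1 -> substrate=0 bound=1 product=2
t=5: arr=2 -> substrate=0 bound=3 product=2
t=6: arr=0 -> substrate=0 bound=3 product=2
t=7: arr=0 -> substrate=0 bound=2 product=3
t=8: arr=2 -> substrate=0 bound=2 product=5
t=9: arr=3 -> substrate=1 bound=4 product=5
t=10: arr=1 -> substrate=2 bound=4 product=5
t=11: arr=1 -> substrate=1 bound=4 product=7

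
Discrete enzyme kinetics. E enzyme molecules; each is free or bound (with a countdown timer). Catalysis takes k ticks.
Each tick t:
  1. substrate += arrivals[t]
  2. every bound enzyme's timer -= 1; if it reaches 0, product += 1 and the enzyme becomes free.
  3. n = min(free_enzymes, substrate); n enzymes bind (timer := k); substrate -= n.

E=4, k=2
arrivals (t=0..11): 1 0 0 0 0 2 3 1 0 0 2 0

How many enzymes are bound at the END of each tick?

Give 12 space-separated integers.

t=0: arr=1 -> substrate=0 bound=1 product=0
t=1: arr=0 -> substrate=0 bound=1 product=0
t=2: arr=0 -> substrate=0 bound=0 product=1
t=3: arr=0 -> substrate=0 bound=0 product=1
t=4: arr=0 -> substrate=0 bound=0 product=1
t=5: arr=2 -> substrate=0 bound=2 product=1
t=6: arr=3 -> substrate=1 bound=4 product=1
t=7: arr=1 -> substrate=0 bound=4 product=3
t=8: arr=0 -> substrate=0 bound=2 product=5
t=9: arr=0 -> substrate=0 bound=0 product=7
t=10: arr=2 -> substrate=0 bound=2 product=7
t=11: arr=0 -> substrate=0 bound=2 product=7

Answer: 1 1 0 0 0 2 4 4 2 0 2 2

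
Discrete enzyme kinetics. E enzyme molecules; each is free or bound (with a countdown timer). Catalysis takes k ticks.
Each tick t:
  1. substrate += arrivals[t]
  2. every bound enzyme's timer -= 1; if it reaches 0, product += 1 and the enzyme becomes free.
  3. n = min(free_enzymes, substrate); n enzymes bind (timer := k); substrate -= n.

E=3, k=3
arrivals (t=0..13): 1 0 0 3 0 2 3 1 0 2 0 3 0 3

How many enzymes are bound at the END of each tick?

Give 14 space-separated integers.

t=0: arr=1 -> substrate=0 bound=1 product=0
t=1: arr=0 -> substrate=0 bound=1 product=0
t=2: arr=0 -> substrate=0 bound=1 product=0
t=3: arr=3 -> substrate=0 bound=3 product=1
t=4: arr=0 -> substrate=0 bound=3 product=1
t=5: arr=2 -> substrate=2 bound=3 product=1
t=6: arr=3 -> substrate=2 bound=3 product=4
t=7: arr=1 -> substrate=3 bound=3 product=4
t=8: arr=0 -> substrate=3 bound=3 product=4
t=9: arr=2 -> substrate=2 bound=3 product=7
t=10: arr=0 -> substrate=2 bound=3 product=7
t=11: arr=3 -> substrate=5 bound=3 product=7
t=12: arr=0 -> substrate=2 bound=3 product=10
t=13: arr=3 -> substrate=5 bound=3 product=10

Answer: 1 1 1 3 3 3 3 3 3 3 3 3 3 3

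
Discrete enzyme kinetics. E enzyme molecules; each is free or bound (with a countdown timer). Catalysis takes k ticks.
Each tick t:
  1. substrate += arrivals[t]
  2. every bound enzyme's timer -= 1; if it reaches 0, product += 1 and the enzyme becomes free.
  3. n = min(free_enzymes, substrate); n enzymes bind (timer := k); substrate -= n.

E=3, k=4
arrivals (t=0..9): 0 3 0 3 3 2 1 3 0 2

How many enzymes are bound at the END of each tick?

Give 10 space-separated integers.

t=0: arr=0 -> substrate=0 bound=0 product=0
t=1: arr=3 -> substrate=0 bound=3 product=0
t=2: arr=0 -> substrate=0 bound=3 product=0
t=3: arr=3 -> substrate=3 bound=3 product=0
t=4: arr=3 -> substrate=6 bound=3 product=0
t=5: arr=2 -> substrate=5 bound=3 product=3
t=6: arr=1 -> substrate=6 bound=3 product=3
t=7: arr=3 -> substrate=9 bound=3 product=3
t=8: arr=0 -> substrate=9 bound=3 product=3
t=9: arr=2 -> substrate=8 bound=3 product=6

Answer: 0 3 3 3 3 3 3 3 3 3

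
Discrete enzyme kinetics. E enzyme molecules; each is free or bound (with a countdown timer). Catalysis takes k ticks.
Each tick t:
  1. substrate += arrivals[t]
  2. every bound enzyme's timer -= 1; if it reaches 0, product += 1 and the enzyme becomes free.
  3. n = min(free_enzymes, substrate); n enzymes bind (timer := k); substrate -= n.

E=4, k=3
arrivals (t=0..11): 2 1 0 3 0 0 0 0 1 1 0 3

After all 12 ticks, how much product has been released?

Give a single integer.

Answer: 7

Derivation:
t=0: arr=2 -> substrate=0 bound=2 product=0
t=1: arr=1 -> substrate=0 bound=3 product=0
t=2: arr=0 -> substrate=0 bound=3 product=0
t=3: arr=3 -> substrate=0 bound=4 product=2
t=4: arr=0 -> substrate=0 bound=3 product=3
t=5: arr=0 -> substrate=0 bound=3 product=3
t=6: arr=0 -> substrate=0 bound=0 product=6
t=7: arr=0 -> substrate=0 bound=0 product=6
t=8: arr=1 -> substrate=0 bound=1 product=6
t=9: arr=1 -> substrate=0 bound=2 product=6
t=10: arr=0 -> substrate=0 bound=2 product=6
t=11: arr=3 -> substrate=0 bound=4 product=7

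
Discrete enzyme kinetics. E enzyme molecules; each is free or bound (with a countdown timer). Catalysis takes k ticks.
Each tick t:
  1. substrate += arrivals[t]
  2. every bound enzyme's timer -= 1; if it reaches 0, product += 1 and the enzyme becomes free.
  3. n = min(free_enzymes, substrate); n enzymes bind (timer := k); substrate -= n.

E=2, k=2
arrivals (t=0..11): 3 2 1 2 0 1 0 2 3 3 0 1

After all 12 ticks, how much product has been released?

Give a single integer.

t=0: arr=3 -> substrate=1 bound=2 product=0
t=1: arr=2 -> substrate=3 bound=2 product=0
t=2: arr=1 -> substrate=2 bound=2 product=2
t=3: arr=2 -> substrate=4 bound=2 product=2
t=4: arr=0 -> substrate=2 bound=2 product=4
t=5: arr=1 -> substrate=3 bound=2 product=4
t=6: arr=0 -> substrate=1 bound=2 product=6
t=7: arr=2 -> substrate=3 bound=2 product=6
t=8: arr=3 -> substrate=4 bound=2 product=8
t=9: arr=3 -> substrate=7 bound=2 product=8
t=10: arr=0 -> substrate=5 bound=2 product=10
t=11: arr=1 -> substrate=6 bound=2 product=10

Answer: 10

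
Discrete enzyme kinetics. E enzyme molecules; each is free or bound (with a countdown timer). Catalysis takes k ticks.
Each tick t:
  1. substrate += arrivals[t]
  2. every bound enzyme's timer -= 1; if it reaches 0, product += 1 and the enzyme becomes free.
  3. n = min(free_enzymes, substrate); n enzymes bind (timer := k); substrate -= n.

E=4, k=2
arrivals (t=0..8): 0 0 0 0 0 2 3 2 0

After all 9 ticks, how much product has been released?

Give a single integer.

t=0: arr=0 -> substrate=0 bound=0 product=0
t=1: arr=0 -> substrate=0 bound=0 product=0
t=2: arr=0 -> substrate=0 bound=0 product=0
t=3: arr=0 -> substrate=0 bound=0 product=0
t=4: arr=0 -> substrate=0 bound=0 product=0
t=5: arr=2 -> substrate=0 bound=2 product=0
t=6: arr=3 -> substrate=1 bound=4 product=0
t=7: arr=2 -> substrate=1 bound=4 product=2
t=8: arr=0 -> substrate=0 bound=3 product=4

Answer: 4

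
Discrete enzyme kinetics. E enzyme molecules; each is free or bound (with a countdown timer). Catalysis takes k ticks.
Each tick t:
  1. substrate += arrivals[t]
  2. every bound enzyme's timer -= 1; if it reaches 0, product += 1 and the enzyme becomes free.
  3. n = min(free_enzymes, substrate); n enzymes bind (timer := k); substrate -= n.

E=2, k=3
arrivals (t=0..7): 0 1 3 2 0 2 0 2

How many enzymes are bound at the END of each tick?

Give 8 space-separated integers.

Answer: 0 1 2 2 2 2 2 2

Derivation:
t=0: arr=0 -> substrate=0 bound=0 product=0
t=1: arr=1 -> substrate=0 bound=1 product=0
t=2: arr=3 -> substrate=2 bound=2 product=0
t=3: arr=2 -> substrate=4 bound=2 product=0
t=4: arr=0 -> substrate=3 bound=2 product=1
t=5: arr=2 -> substrate=4 bound=2 product=2
t=6: arr=0 -> substrate=4 bound=2 product=2
t=7: arr=2 -> substrate=5 bound=2 product=3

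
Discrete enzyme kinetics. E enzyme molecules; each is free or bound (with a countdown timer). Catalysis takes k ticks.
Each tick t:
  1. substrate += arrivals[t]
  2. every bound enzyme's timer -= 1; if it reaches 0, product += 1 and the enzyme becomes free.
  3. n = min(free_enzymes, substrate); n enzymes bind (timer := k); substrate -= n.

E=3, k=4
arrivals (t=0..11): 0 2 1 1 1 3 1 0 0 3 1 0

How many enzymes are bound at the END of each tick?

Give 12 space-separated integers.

t=0: arr=0 -> substrate=0 bound=0 product=0
t=1: arr=2 -> substrate=0 bound=2 product=0
t=2: arr=1 -> substrate=0 bound=3 product=0
t=3: arr=1 -> substrate=1 bound=3 product=0
t=4: arr=1 -> substrate=2 bound=3 product=0
t=5: arr=3 -> substrate=3 bound=3 product=2
t=6: arr=1 -> substrate=3 bound=3 product=3
t=7: arr=0 -> substrate=3 bound=3 product=3
t=8: arr=0 -> substrate=3 bound=3 product=3
t=9: arr=3 -> substrate=4 bound=3 product=5
t=10: arr=1 -> substrate=4 bound=3 product=6
t=11: arr=0 -> substrate=4 bound=3 product=6

Answer: 0 2 3 3 3 3 3 3 3 3 3 3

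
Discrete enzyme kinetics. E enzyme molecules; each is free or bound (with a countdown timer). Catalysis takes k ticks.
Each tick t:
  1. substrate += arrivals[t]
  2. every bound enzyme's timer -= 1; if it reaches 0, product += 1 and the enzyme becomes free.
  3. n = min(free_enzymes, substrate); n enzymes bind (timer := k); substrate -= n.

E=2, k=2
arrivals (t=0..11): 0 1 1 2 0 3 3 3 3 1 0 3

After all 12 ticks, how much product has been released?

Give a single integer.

t=0: arr=0 -> substrate=0 bound=0 product=0
t=1: arr=1 -> substrate=0 bound=1 product=0
t=2: arr=1 -> substrate=0 bound=2 product=0
t=3: arr=2 -> substrate=1 bound=2 product=1
t=4: arr=0 -> substrate=0 bound=2 product=2
t=5: arr=3 -> substrate=2 bound=2 product=3
t=6: arr=3 -> substrate=4 bound=2 product=4
t=7: arr=3 -> substrate=6 bound=2 product=5
t=8: arr=3 -> substrate=8 bound=2 product=6
t=9: arr=1 -> substrate=8 bound=2 product=7
t=10: arr=0 -> substrate=7 bound=2 product=8
t=11: arr=3 -> substrate=9 bound=2 product=9

Answer: 9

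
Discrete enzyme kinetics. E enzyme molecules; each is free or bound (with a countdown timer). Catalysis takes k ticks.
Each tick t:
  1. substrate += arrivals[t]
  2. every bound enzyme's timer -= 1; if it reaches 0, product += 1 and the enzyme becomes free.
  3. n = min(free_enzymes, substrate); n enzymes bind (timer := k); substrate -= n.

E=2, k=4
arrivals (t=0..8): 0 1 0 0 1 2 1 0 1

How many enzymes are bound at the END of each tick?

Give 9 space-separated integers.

Answer: 0 1 1 1 2 2 2 2 2

Derivation:
t=0: arr=0 -> substrate=0 bound=0 product=0
t=1: arr=1 -> substrate=0 bound=1 product=0
t=2: arr=0 -> substrate=0 bound=1 product=0
t=3: arr=0 -> substrate=0 bound=1 product=0
t=4: arr=1 -> substrate=0 bound=2 product=0
t=5: arr=2 -> substrate=1 bound=2 product=1
t=6: arr=1 -> substrate=2 bound=2 product=1
t=7: arr=0 -> substrate=2 bound=2 product=1
t=8: arr=1 -> substrate=2 bound=2 product=2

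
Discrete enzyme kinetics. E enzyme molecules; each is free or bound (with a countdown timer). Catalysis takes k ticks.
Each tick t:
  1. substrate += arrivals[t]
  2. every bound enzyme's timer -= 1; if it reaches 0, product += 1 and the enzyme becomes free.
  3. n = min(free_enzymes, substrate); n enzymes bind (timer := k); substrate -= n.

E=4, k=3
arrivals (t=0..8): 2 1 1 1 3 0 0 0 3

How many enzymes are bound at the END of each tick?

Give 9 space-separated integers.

Answer: 2 3 4 3 4 4 3 1 3

Derivation:
t=0: arr=2 -> substrate=0 bound=2 product=0
t=1: arr=1 -> substrate=0 bound=3 product=0
t=2: arr=1 -> substrate=0 bound=4 product=0
t=3: arr=1 -> substrate=0 bound=3 product=2
t=4: arr=3 -> substrate=1 bound=4 product=3
t=5: arr=0 -> substrate=0 bound=4 product=4
t=6: arr=0 -> substrate=0 bound=3 product=5
t=7: arr=0 -> substrate=0 bound=1 product=7
t=8: arr=3 -> substrate=0 bound=3 product=8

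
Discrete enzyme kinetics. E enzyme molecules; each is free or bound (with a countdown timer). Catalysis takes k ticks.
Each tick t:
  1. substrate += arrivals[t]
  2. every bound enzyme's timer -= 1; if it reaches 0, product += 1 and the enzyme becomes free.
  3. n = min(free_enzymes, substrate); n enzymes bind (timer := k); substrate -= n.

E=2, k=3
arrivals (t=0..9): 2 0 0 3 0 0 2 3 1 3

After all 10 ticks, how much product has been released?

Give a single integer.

Answer: 6

Derivation:
t=0: arr=2 -> substrate=0 bound=2 product=0
t=1: arr=0 -> substrate=0 bound=2 product=0
t=2: arr=0 -> substrate=0 bound=2 product=0
t=3: arr=3 -> substrate=1 bound=2 product=2
t=4: arr=0 -> substrate=1 bound=2 product=2
t=5: arr=0 -> substrate=1 bound=2 product=2
t=6: arr=2 -> substrate=1 bound=2 product=4
t=7: arr=3 -> substrate=4 bound=2 product=4
t=8: arr=1 -> substrate=5 bound=2 product=4
t=9: arr=3 -> substrate=6 bound=2 product=6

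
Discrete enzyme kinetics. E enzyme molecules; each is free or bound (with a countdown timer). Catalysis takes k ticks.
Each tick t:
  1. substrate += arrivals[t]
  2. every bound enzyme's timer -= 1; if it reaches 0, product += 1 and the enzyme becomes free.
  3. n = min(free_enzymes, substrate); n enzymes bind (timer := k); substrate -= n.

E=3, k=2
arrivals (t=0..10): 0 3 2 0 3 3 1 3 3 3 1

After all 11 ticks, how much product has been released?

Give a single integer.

Answer: 12

Derivation:
t=0: arr=0 -> substrate=0 bound=0 product=0
t=1: arr=3 -> substrate=0 bound=3 product=0
t=2: arr=2 -> substrate=2 bound=3 product=0
t=3: arr=0 -> substrate=0 bound=2 product=3
t=4: arr=3 -> substrate=2 bound=3 product=3
t=5: arr=3 -> substrate=3 bound=3 product=5
t=6: arr=1 -> substrate=3 bound=3 product=6
t=7: arr=3 -> substrate=4 bound=3 product=8
t=8: arr=3 -> substrate=6 bound=3 product=9
t=9: arr=3 -> substrate=7 bound=3 product=11
t=10: arr=1 -> substrate=7 bound=3 product=12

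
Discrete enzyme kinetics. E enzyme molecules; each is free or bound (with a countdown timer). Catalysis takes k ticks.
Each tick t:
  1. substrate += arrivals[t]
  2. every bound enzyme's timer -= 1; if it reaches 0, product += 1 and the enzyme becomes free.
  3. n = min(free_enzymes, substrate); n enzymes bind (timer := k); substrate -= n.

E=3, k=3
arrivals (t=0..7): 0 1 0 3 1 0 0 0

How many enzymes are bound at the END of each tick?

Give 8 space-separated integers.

t=0: arr=0 -> substrate=0 bound=0 product=0
t=1: arr=1 -> substrate=0 bound=1 product=0
t=2: arr=0 -> substrate=0 bound=1 product=0
t=3: arr=3 -> substrate=1 bound=3 product=0
t=4: arr=1 -> substrate=1 bound=3 product=1
t=5: arr=0 -> substrate=1 bound=3 product=1
t=6: arr=0 -> substrate=0 bound=2 product=3
t=7: arr=0 -> substrate=0 bound=1 product=4

Answer: 0 1 1 3 3 3 2 1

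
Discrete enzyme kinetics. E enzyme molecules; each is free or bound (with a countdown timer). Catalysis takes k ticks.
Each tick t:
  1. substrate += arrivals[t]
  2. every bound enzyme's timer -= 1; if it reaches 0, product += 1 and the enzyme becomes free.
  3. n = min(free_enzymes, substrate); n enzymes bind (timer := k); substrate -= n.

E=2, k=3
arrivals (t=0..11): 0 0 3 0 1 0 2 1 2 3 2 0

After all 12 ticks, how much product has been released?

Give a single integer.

Answer: 6

Derivation:
t=0: arr=0 -> substrate=0 bound=0 product=0
t=1: arr=0 -> substrate=0 bound=0 product=0
t=2: arr=3 -> substrate=1 bound=2 product=0
t=3: arr=0 -> substrate=1 bound=2 product=0
t=4: arr=1 -> substrate=2 bound=2 product=0
t=5: arr=0 -> substrate=0 bound=2 product=2
t=6: arr=2 -> substrate=2 bound=2 product=2
t=7: arr=1 -> substrate=3 bound=2 product=2
t=8: arr=2 -> substrate=3 bound=2 product=4
t=9: arr=3 -> substrate=6 bound=2 product=4
t=10: arr=2 -> substrate=8 bound=2 product=4
t=11: arr=0 -> substrate=6 bound=2 product=6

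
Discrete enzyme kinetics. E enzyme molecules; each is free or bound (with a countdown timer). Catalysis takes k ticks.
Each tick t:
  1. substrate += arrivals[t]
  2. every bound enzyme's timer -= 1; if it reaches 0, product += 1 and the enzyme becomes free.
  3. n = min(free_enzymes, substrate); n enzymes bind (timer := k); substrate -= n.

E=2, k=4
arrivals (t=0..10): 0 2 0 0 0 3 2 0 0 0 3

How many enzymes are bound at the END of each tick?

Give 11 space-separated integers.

Answer: 0 2 2 2 2 2 2 2 2 2 2

Derivation:
t=0: arr=0 -> substrate=0 bound=0 product=0
t=1: arr=2 -> substrate=0 bound=2 product=0
t=2: arr=0 -> substrate=0 bound=2 product=0
t=3: arr=0 -> substrate=0 bound=2 product=0
t=4: arr=0 -> substrate=0 bound=2 product=0
t=5: arr=3 -> substrate=1 bound=2 product=2
t=6: arr=2 -> substrate=3 bound=2 product=2
t=7: arr=0 -> substrate=3 bound=2 product=2
t=8: arr=0 -> substrate=3 bound=2 product=2
t=9: arr=0 -> substrate=1 bound=2 product=4
t=10: arr=3 -> substrate=4 bound=2 product=4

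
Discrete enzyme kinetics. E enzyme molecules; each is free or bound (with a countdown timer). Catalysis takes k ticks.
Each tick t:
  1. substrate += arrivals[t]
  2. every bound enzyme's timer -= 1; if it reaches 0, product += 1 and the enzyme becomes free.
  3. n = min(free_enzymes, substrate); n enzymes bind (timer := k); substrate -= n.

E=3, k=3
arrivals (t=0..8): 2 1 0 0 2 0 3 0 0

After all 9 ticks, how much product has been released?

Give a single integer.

Answer: 5

Derivation:
t=0: arr=2 -> substrate=0 bound=2 product=0
t=1: arr=1 -> substrate=0 bound=3 product=0
t=2: arr=0 -> substrate=0 bound=3 product=0
t=3: arr=0 -> substrate=0 bound=1 product=2
t=4: arr=2 -> substrate=0 bound=2 product=3
t=5: arr=0 -> substrate=0 bound=2 product=3
t=6: arr=3 -> substrate=2 bound=3 product=3
t=7: arr=0 -> substrate=0 bound=3 product=5
t=8: arr=0 -> substrate=0 bound=3 product=5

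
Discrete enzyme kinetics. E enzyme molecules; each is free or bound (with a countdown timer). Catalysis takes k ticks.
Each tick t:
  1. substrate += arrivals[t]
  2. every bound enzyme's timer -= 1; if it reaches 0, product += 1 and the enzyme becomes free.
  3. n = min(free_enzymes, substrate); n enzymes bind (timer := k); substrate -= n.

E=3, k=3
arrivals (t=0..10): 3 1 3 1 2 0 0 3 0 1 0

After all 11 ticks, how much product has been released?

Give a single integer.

Answer: 9

Derivation:
t=0: arr=3 -> substrate=0 bound=3 product=0
t=1: arr=1 -> substrate=1 bound=3 product=0
t=2: arr=3 -> substrate=4 bound=3 product=0
t=3: arr=1 -> substrate=2 bound=3 product=3
t=4: arr=2 -> substrate=4 bound=3 product=3
t=5: arr=0 -> substrate=4 bound=3 product=3
t=6: arr=0 -> substrate=1 bound=3 product=6
t=7: arr=3 -> substrate=4 bound=3 product=6
t=8: arr=0 -> substrate=4 bound=3 product=6
t=9: arr=1 -> substrate=2 bound=3 product=9
t=10: arr=0 -> substrate=2 bound=3 product=9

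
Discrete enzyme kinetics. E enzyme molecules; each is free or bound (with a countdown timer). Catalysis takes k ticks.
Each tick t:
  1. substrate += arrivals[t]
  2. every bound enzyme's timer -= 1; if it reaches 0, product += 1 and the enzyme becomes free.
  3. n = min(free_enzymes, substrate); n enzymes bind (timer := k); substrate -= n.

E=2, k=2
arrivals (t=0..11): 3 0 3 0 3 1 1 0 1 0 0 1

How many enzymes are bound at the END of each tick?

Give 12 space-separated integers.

t=0: arr=3 -> substrate=1 bound=2 product=0
t=1: arr=0 -> substrate=1 bound=2 product=0
t=2: arr=3 -> substrate=2 bound=2 product=2
t=3: arr=0 -> substrate=2 bound=2 product=2
t=4: arr=3 -> substrate=3 bound=2 product=4
t=5: arr=1 -> substrate=4 bound=2 product=4
t=6: arr=1 -> substrate=3 bound=2 product=6
t=7: arr=0 -> substrate=3 bound=2 product=6
t=8: arr=1 -> substrate=2 bound=2 product=8
t=9: arr=0 -> substrate=2 bound=2 product=8
t=10: arr=0 -> substrate=0 bound=2 product=10
t=11: arr=1 -> substrate=1 bound=2 product=10

Answer: 2 2 2 2 2 2 2 2 2 2 2 2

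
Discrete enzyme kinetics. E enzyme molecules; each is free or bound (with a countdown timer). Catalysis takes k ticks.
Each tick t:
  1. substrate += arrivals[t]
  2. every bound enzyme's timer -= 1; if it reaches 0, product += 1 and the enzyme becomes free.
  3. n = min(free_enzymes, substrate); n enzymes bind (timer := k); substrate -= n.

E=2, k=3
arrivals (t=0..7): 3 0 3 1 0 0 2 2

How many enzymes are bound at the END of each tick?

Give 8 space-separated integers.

Answer: 2 2 2 2 2 2 2 2

Derivation:
t=0: arr=3 -> substrate=1 bound=2 product=0
t=1: arr=0 -> substrate=1 bound=2 product=0
t=2: arr=3 -> substrate=4 bound=2 product=0
t=3: arr=1 -> substrate=3 bound=2 product=2
t=4: arr=0 -> substrate=3 bound=2 product=2
t=5: arr=0 -> substrate=3 bound=2 product=2
t=6: arr=2 -> substrate=3 bound=2 product=4
t=7: arr=2 -> substrate=5 bound=2 product=4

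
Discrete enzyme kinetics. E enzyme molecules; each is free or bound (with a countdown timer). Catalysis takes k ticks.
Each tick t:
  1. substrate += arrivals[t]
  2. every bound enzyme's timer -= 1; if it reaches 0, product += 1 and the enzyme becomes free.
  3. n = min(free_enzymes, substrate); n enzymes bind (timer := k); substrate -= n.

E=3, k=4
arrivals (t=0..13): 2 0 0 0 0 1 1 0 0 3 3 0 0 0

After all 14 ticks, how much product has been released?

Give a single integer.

Answer: 6

Derivation:
t=0: arr=2 -> substrate=0 bound=2 product=0
t=1: arr=0 -> substrate=0 bound=2 product=0
t=2: arr=0 -> substrate=0 bound=2 product=0
t=3: arr=0 -> substrate=0 bound=2 product=0
t=4: arr=0 -> substrate=0 bound=0 product=2
t=5: arr=1 -> substrate=0 bound=1 product=2
t=6: arr=1 -> substrate=0 bound=2 product=2
t=7: arr=0 -> substrate=0 bound=2 product=2
t=8: arr=0 -> substrate=0 bound=2 product=2
t=9: arr=3 -> substrate=1 bound=3 product=3
t=10: arr=3 -> substrate=3 bound=3 product=4
t=11: arr=0 -> substrate=3 bound=3 product=4
t=12: arr=0 -> substrate=3 bound=3 product=4
t=13: arr=0 -> substrate=1 bound=3 product=6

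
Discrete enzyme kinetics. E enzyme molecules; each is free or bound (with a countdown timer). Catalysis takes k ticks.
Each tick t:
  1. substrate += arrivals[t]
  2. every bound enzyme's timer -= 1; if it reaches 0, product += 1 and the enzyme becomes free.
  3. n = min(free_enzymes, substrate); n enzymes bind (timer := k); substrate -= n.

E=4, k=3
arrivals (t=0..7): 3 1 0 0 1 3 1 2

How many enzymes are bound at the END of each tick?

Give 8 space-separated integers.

Answer: 3 4 4 1 1 4 4 4

Derivation:
t=0: arr=3 -> substrate=0 bound=3 product=0
t=1: arr=1 -> substrate=0 bound=4 product=0
t=2: arr=0 -> substrate=0 bound=4 product=0
t=3: arr=0 -> substrate=0 bound=1 product=3
t=4: arr=1 -> substrate=0 bound=1 product=4
t=5: arr=3 -> substrate=0 bound=4 product=4
t=6: arr=1 -> substrate=1 bound=4 product=4
t=7: arr=2 -> substrate=2 bound=4 product=5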